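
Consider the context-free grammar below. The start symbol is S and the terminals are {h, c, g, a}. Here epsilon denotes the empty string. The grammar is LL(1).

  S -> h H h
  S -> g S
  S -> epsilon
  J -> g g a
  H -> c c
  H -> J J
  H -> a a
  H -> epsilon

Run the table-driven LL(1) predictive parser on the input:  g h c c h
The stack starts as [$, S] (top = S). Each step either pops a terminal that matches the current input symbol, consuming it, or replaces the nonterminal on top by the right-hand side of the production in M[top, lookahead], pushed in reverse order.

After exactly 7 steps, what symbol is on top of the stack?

h

step 1: stack=$ S  input=g h c c h $  — expand S -> g S
step 2: stack=$ S g  input=g h c c h $  — match g
step 3: stack=$ S  input=h c c h $  — expand S -> h H h
step 4: stack=$ h H h  input=h c c h $  — match h
step 5: stack=$ h H  input=c c h $  — expand H -> c c
step 6: stack=$ h c c  input=c c h $  — match c
step 7: stack=$ h c  input=c h $  — match c
Stack after step 7: $ h (top = h).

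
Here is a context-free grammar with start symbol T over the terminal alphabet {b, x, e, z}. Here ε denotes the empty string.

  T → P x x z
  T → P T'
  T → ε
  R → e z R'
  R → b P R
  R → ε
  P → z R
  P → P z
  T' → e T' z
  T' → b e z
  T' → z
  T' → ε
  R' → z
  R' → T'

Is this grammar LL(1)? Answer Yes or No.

FIRST(T) = {ε, z}
FIRST(R) = {ε, b, e}
FIRST(P) = {z}
FIRST(T') = {ε, b, e, z}
FIRST(R') = {ε, b, e, z}
FOLLOW(T) = {$}
FOLLOW(R) = {$, b, e, x, z}
FOLLOW(P) = {$, b, e, x, z}
FOLLOW(T') = {$, b, e, x, z}
FOLLOW(R') = {$, b, e, x, z}
Cell M[P, z] receives both P → z R and P → P z — the grammar is not LL(1).

No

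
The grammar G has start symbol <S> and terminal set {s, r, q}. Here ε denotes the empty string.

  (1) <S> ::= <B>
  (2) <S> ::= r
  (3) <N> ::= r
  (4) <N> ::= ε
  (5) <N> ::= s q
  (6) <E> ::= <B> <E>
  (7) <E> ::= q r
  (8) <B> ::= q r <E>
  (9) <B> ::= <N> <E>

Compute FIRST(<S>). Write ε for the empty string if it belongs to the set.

FIRST(<N>): from <N>::=r we get {r}; from <N>::=ε we get {ε}; from <N>::=s q we get {s}. So FIRST(<N>) = {ε, r, s}.
FIRST(<S>): from <S>::=<B> we get {q, r, s}; from <S>::=r we get {r}. So FIRST(<S>) = {q, r, s}.
FIRST(<E>): from <E>::=<B> <E> we get {q, r, s}; from <E>::=q r we get {q}. So FIRST(<E>) = {q, r, s}.
FIRST(<B>): from <B>::=q r <E> we get {q}; from <B>::=<N> <E> we get {q, r, s}. So FIRST(<B>) = {q, r, s}.

{q, r, s}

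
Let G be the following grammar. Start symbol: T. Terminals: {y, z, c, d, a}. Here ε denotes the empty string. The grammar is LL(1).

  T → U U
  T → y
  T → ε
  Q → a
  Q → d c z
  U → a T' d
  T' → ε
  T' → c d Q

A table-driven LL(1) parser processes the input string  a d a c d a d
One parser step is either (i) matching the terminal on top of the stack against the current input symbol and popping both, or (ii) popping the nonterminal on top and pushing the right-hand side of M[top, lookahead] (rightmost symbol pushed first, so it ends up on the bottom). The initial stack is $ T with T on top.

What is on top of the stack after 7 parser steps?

T'

step 1: stack=$ T  input=a d a c d a d $  — expand T → U U
step 2: stack=$ U U  input=a d a c d a d $  — expand U → a T' d
step 3: stack=$ U d T' a  input=a d a c d a d $  — match a
step 4: stack=$ U d T'  input=d a c d a d $  — expand T' → ε
step 5: stack=$ U d  input=d a c d a d $  — match d
step 6: stack=$ U  input=a c d a d $  — expand U → a T' d
step 7: stack=$ d T' a  input=a c d a d $  — match a
Stack after step 7: $ d T' (top = T').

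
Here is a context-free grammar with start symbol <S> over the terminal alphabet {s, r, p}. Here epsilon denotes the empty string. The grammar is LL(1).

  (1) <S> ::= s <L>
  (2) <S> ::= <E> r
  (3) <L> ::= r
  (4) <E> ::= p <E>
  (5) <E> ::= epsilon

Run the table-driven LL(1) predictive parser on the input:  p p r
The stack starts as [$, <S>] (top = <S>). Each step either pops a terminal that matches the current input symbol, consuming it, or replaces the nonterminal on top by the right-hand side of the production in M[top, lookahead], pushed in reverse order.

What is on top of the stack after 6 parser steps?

step 1: stack=$ <S>  input=p p r $  — expand <S> ::= <E> r
step 2: stack=$ r <E>  input=p p r $  — expand <E> ::= p <E>
step 3: stack=$ r <E> p  input=p p r $  — match p
step 4: stack=$ r <E>  input=p r $  — expand <E> ::= p <E>
step 5: stack=$ r <E> p  input=p r $  — match p
step 6: stack=$ r <E>  input=r $  — expand <E> ::= epsilon
Stack after step 6: $ r (top = r).

r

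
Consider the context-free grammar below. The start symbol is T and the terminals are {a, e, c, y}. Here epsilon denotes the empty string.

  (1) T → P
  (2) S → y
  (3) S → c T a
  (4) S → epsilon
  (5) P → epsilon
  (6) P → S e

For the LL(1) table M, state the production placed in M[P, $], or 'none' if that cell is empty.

P → epsilon

FIRST(S) = {epsilon, c, y}
FIRST(P) = {epsilon, c, e, y}  (via S e)
FIRST(T) = {epsilon, c, e, y}  (via P)
FOLLOW(T) includes $ since T is the start symbol.
FOLLOW(T): in S→c T a, T is followed by a with FIRST {a}. Thus FOLLOW(T) = {$, a}.
FOLLOW(P): in T→P, the suffix after P is empty, so FOLLOW(P) ⊇ FOLLOW(T) = {$, a}. Thus FOLLOW(P) = {$, a}.
For P → epsilon: FIRST(epsilon) = {epsilon}, so it goes in M[P, t] for t ∈ {}; since epsilon ∈ FIRST, also for every t ∈ FOLLOW(P) = {$, a}.
For P → S e: FIRST(S e) = {c, e, y}, so it goes in M[P, t] for t ∈ {c, e, y}.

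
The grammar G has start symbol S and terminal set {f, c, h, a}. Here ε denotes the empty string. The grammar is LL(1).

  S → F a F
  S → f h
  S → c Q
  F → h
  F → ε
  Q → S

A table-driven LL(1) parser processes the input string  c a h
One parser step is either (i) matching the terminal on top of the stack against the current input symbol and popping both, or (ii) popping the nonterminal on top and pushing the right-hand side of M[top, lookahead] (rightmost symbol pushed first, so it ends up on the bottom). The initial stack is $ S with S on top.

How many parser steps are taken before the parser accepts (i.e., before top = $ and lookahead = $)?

8

step 1: stack=$ S  input=c a h $  — expand S → c Q
step 2: stack=$ Q c  input=c a h $  — match c
step 3: stack=$ Q  input=a h $  — expand Q → S
step 4: stack=$ S  input=a h $  — expand S → F a F
step 5: stack=$ F a F  input=a h $  — expand F → ε
step 6: stack=$ F a  input=a h $  — match a
step 7: stack=$ F  input=h $  — expand F → h
step 8: stack=$ h  input=h $  — match h
Accept reached after 8 steps.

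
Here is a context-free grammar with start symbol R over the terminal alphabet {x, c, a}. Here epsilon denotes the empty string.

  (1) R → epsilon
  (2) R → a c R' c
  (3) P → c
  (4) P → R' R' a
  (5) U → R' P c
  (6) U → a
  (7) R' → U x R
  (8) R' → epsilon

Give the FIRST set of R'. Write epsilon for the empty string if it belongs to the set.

{epsilon, a, c}

FIRST(R) = {epsilon, a}
FIRST(P) = {a, c}  (via R' R' a)
FIRST(U) = {a, c}  (via R' P c)
FIRST(R') = {epsilon, a, c}  (via U x R)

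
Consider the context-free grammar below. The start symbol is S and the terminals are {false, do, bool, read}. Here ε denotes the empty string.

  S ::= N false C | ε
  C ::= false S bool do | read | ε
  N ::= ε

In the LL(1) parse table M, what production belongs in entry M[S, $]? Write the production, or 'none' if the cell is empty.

S ::= ε

FIRST(C): from C::=false S bool do we get {false}; from C::=read we get {read}; from C::=ε we get {ε}. So FIRST(C) = {ε, false, read}.
FIRST(N): from N::=ε we get {ε}. So FIRST(N) = {ε}.
FIRST(S): from S::=N false C we get {false}; from S::=ε we get {ε}. So FIRST(S) = {ε, false}.
FOLLOW(S) includes $ since S is the start symbol.
FOLLOW(S): in C::=false S bool do, S is followed by bool do with FIRST {bool}. Thus FOLLOW(S) = {$, bool}.
For S ::= N false C: FIRST(N false C) = {false}, so it goes in M[S, t] for t ∈ {false}.
For S ::= ε: FIRST(ε) = {ε}, so it goes in M[S, t] for t ∈ {}; since ε ∈ FIRST, also for every t ∈ FOLLOW(S) = {$, bool}.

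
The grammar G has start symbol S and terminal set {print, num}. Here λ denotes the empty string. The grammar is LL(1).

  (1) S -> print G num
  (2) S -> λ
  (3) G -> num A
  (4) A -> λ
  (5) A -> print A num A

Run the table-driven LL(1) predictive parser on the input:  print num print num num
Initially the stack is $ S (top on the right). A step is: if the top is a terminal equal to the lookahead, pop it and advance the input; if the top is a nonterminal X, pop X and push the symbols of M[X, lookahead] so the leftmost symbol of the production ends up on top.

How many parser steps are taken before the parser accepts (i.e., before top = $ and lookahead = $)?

10

      Stack                Input                      Action
   1  $ S                  print num print num num $  expand S -> print G num
   2  $ num G print        print num print num num $  match print
   3  $ num G              num print num num $        expand G -> num A
   4  $ num A num          num print num num $        match num
   5  $ num A              print num num $            expand A -> print A num A
   6  $ num A num A print  print num num $            match print
   7  $ num A num A        num num $                  expand A -> λ
   8  $ num A num          num num $                  match num
   9  $ num A              num $                      expand A -> λ
  10  $ num                num $                      match num
Accept reached after 10 steps.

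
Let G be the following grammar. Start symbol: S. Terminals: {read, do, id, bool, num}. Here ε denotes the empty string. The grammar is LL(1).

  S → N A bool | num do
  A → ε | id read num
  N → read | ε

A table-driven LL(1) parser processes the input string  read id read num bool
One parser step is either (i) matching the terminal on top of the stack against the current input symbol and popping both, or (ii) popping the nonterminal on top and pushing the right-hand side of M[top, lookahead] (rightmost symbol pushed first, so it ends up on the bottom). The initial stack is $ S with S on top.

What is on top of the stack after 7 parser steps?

step 1: stack=$ S  input=read id read num bool $  — expand S → N A bool
step 2: stack=$ bool A N  input=read id read num bool $  — expand N → read
step 3: stack=$ bool A read  input=read id read num bool $  — match read
step 4: stack=$ bool A  input=id read num bool $  — expand A → id read num
step 5: stack=$ bool num read id  input=id read num bool $  — match id
step 6: stack=$ bool num read  input=read num bool $  — match read
step 7: stack=$ bool num  input=num bool $  — match num
Stack after step 7: $ bool (top = bool).

bool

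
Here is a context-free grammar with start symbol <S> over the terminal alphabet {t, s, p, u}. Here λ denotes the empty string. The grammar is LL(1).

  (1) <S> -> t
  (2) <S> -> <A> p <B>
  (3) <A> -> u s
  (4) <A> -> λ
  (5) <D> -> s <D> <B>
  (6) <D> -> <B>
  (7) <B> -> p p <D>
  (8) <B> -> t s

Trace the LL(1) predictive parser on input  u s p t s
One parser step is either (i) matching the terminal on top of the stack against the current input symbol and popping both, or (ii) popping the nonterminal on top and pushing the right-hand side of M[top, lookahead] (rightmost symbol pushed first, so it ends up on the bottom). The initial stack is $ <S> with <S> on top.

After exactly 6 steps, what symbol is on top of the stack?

     Stack        Input        Action
  1  $ <S>        u s p t s $  expand <S> -> <A> p <B>
  2  $ <B> p <A>  u s p t s $  expand <A> -> u s
  3  $ <B> p s u  u s p t s $  match u
  4  $ <B> p s    s p t s $    match s
  5  $ <B> p      p t s $      match p
  6  $ <B>        t s $        expand <B> -> t s
Stack after step 6: $ s t (top = t).

t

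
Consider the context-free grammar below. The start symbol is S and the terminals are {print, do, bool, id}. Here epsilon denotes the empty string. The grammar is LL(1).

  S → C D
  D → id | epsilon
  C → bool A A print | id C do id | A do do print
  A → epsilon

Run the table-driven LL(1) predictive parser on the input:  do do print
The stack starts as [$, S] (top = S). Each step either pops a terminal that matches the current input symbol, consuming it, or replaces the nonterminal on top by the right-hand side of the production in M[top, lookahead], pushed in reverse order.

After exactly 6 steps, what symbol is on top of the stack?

     Stack              Input          Action
  1  $ S                do do print $  expand S → C D
  2  $ D C              do do print $  expand C → A do do print
  3  $ D print do do A  do do print $  expand A → epsilon
  4  $ D print do do    do do print $  match do
  5  $ D print do       do print $     match do
  6  $ D print          print $        match print
Stack after step 6: $ D (top = D).

D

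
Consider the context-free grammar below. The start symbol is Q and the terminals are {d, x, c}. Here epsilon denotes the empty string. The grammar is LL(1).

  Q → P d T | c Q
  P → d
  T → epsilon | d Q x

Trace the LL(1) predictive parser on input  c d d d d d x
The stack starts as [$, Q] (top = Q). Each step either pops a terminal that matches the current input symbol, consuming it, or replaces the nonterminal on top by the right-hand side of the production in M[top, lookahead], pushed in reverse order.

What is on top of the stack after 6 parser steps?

T

     Stack    Input            Action
  1  $ Q      c d d d d d x $  expand Q → c Q
  2  $ Q c    c d d d d d x $  match c
  3  $ Q      d d d d d x $    expand Q → P d T
  4  $ T d P  d d d d d x $    expand P → d
  5  $ T d d  d d d d d x $    match d
  6  $ T d    d d d d x $      match d
Stack after step 6: $ T (top = T).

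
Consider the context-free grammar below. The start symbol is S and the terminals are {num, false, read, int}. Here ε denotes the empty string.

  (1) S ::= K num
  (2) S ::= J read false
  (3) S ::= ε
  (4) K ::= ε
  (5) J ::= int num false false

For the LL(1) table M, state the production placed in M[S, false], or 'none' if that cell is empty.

FIRST(K) = {ε}
FIRST(J) = {int}
FIRST(S) = {ε, int, num}  (via K num, J read false)
FOLLOW(S) includes $ since S is the start symbol.
FOLLOW(S): S appears on no right-hand side. Thus FOLLOW(S) = {$}.
For S ::= K num: FIRST(K num) = {num}, so it goes in M[S, t] for t ∈ {num}.
For S ::= J read false: FIRST(J read false) = {int}, so it goes in M[S, t] for t ∈ {int}.
For S ::= ε: FIRST(ε) = {ε}, so it goes in M[S, t] for t ∈ {}; since ε ∈ FIRST, also for every t ∈ FOLLOW(S) = {$}.
None of these place a production in M[S, false].

none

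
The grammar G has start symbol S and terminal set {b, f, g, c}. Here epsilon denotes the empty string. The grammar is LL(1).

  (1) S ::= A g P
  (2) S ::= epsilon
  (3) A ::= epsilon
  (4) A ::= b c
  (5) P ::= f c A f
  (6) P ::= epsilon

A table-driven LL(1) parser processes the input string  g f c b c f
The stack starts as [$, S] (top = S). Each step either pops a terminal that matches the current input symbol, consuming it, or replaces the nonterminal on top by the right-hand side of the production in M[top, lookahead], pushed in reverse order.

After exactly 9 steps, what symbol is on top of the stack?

step 1: stack=$ S  input=g f c b c f $  — expand S ::= A g P
step 2: stack=$ P g A  input=g f c b c f $  — expand A ::= epsilon
step 3: stack=$ P g  input=g f c b c f $  — match g
step 4: stack=$ P  input=f c b c f $  — expand P ::= f c A f
step 5: stack=$ f A c f  input=f c b c f $  — match f
step 6: stack=$ f A c  input=c b c f $  — match c
step 7: stack=$ f A  input=b c f $  — expand A ::= b c
step 8: stack=$ f c b  input=b c f $  — match b
step 9: stack=$ f c  input=c f $  — match c
Stack after step 9: $ f (top = f).

f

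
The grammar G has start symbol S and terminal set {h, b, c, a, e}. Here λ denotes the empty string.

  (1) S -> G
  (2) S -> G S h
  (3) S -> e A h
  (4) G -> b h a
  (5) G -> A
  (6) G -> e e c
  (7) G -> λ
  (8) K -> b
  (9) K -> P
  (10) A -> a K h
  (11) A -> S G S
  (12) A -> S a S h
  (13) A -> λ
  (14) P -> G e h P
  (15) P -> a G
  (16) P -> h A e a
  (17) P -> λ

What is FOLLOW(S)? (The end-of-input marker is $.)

FIRST(S) = {λ, a, b, e, h}  (via G, G S h)
FIRST(G) = {λ, a, b, e, h}  (via A)
FIRST(A) = {λ, a, b, e, h}  (via S G S, S a S h)
FIRST(P) = {λ, a, b, e, h}  (via G e h P)
FIRST(K) = {λ, a, b, e, h}  (via P)
FOLLOW(S) includes $ since S is the start symbol.
FOLLOW(K): in A->a K h, K is followed by h with FIRST {h}. Thus FOLLOW(K) = {h}.
FOLLOW(P): in K->P, the suffix after P is empty, so FOLLOW(P) ⊇ FOLLOW(K) = {h}; in P->G e h P, the suffix after P is empty (adds nothing new). Thus FOLLOW(P) = {h}.
FOLLOW(S): in S->G S h, S is followed by h with FIRST {h}; in A->S G S (occurrence 1), S is followed by G S with FIRST {λ, a, b, e, h}; in A->S G S (occurrence 1), the suffix after S is nullable, so FOLLOW(S) ⊇ FOLLOW(A) = {$, a, b, e, h}; in A->S G S (occurrence 2), the suffix after S is empty, so FOLLOW(S) ⊇ FOLLOW(A) = {$, a, b, e, h}; in A->S a S h (occurrence 1), S is followed by a S h with FIRST {a}; in A->S a S h (occurrence 2), S is followed by h with FIRST {h}. Thus FOLLOW(S) = {$, a, b, e, h}.
FOLLOW(G): in S->G, the suffix after G is empty, so FOLLOW(G) ⊇ FOLLOW(S) = {$, a, b, e, h}; in S->G S h, G is followed by S h with FIRST {a, b, e, h}; in A->S G S, G is followed by S with FIRST {λ, a, b, e, h}; in A->S G S, the suffix after G is nullable, so FOLLOW(G) ⊇ FOLLOW(A) = {$, a, b, e, h}; in P->G e h P, G is followed by e h P with FIRST {e}; in P->a G, the suffix after G is empty, so FOLLOW(G) ⊇ FOLLOW(P) = {h}. Thus FOLLOW(G) = {$, a, b, e, h}.
FOLLOW(A): in S->e A h, A is followed by h with FIRST {h}; in G->A, the suffix after A is empty, so FOLLOW(A) ⊇ FOLLOW(G) = {$, a, b, e, h}; in P->h A e a, A is followed by e a with FIRST {e}. Thus FOLLOW(A) = {$, a, b, e, h}.

{$, a, b, e, h}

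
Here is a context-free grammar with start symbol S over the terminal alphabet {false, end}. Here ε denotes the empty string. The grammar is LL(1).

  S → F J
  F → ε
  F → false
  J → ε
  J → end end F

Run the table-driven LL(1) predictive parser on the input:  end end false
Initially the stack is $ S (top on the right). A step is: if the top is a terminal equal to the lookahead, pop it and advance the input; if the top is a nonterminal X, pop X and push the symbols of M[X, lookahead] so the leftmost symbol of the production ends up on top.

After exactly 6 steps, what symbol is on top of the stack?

step 1: stack=$ S  input=end end false $  — expand S → F J
step 2: stack=$ J F  input=end end false $  — expand F → ε
step 3: stack=$ J  input=end end false $  — expand J → end end F
step 4: stack=$ F end end  input=end end false $  — match end
step 5: stack=$ F end  input=end false $  — match end
step 6: stack=$ F  input=false $  — expand F → false
Stack after step 6: $ false (top = false).

false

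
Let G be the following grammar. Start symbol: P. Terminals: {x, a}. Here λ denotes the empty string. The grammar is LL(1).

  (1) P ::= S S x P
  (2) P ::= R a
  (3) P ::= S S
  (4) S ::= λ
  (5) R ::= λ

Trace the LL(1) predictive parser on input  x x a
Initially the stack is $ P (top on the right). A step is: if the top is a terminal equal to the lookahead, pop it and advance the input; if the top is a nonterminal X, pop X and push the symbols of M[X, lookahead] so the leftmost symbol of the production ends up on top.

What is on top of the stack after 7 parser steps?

     Stack      Input    Action
  1  $ P        x x a $  expand P ::= S S x P
  2  $ P x S S  x x a $  expand S ::= λ
  3  $ P x S    x x a $  expand S ::= λ
  4  $ P x      x x a $  match x
  5  $ P        x a $    expand P ::= S S x P
  6  $ P x S S  x a $    expand S ::= λ
  7  $ P x S    x a $    expand S ::= λ
Stack after step 7: $ P x (top = x).

x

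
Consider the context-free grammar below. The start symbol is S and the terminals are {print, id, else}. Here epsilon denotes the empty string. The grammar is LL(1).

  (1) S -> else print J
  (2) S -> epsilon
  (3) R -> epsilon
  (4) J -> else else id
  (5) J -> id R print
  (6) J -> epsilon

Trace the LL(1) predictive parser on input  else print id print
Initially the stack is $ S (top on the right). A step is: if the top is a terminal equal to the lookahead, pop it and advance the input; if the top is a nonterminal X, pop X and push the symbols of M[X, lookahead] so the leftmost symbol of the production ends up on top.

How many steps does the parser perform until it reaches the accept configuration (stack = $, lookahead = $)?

7

step 1: stack=$ S  input=else print id print $  — expand S -> else print J
step 2: stack=$ J print else  input=else print id print $  — match else
step 3: stack=$ J print  input=print id print $  — match print
step 4: stack=$ J  input=id print $  — expand J -> id R print
step 5: stack=$ print R id  input=id print $  — match id
step 6: stack=$ print R  input=print $  — expand R -> epsilon
step 7: stack=$ print  input=print $  — match print
Accept reached after 7 steps.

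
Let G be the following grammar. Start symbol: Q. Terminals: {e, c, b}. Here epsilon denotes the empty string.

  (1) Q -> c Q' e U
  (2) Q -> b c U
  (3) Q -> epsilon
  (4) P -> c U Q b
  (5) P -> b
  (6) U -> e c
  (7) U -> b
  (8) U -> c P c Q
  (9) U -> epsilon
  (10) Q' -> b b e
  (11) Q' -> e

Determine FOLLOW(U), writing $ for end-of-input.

FIRST(Q) = {epsilon, b, c}
FIRST(P) = {b, c}
FIRST(U) = {epsilon, b, c, e}
FIRST(Q') = {b, e}
FOLLOW(Q) includes $ since Q is the start symbol.
FOLLOW(P): in U->c P c Q, P is followed by c Q with FIRST {c}. Thus FOLLOW(P) = {c}.
FOLLOW(Q'): in Q->c Q' e U, Q' is followed by e U with FIRST {e}. Thus FOLLOW(Q') = {e}.
FOLLOW(Q): in P->c U Q b, Q is followed by b with FIRST {b}; in U->c P c Q, the suffix after Q is empty, so FOLLOW(Q) ⊇ FOLLOW(U) = {$, b, c}. Thus FOLLOW(Q) = {$, b, c}.
FOLLOW(U): in Q->c Q' e U, the suffix after U is empty, so FOLLOW(U) ⊇ FOLLOW(Q) = {$, b, c}; in Q->b c U, the suffix after U is empty, so FOLLOW(U) ⊇ FOLLOW(Q) = {$, b, c}; in P->c U Q b, U is followed by Q b with FIRST {b, c}. Thus FOLLOW(U) = {$, b, c}.

{$, b, c}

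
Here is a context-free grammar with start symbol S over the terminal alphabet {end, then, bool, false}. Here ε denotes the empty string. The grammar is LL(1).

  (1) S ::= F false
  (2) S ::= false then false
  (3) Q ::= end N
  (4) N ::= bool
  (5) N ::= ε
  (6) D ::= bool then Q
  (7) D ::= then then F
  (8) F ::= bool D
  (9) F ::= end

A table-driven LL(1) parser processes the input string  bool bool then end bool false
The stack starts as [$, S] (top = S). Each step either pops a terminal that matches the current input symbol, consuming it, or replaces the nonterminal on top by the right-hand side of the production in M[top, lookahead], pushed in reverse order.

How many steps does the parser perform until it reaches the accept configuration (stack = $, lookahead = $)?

      Stack                Input                            Action
   1  $ S                  bool bool then end bool false $  expand S ::= F false
   2  $ false F            bool bool then end bool false $  expand F ::= bool D
   3  $ false D bool       bool bool then end bool false $  match bool
   4  $ false D            bool then end bool false $       expand D ::= bool then Q
   5  $ false Q then bool  bool then end bool false $       match bool
   6  $ false Q then       then end bool false $            match then
   7  $ false Q            end bool false $                 expand Q ::= end N
   8  $ false N end        end bool false $                 match end
   9  $ false N            bool false $                     expand N ::= bool
  10  $ false bool         bool false $                     match bool
  11  $ false              false $                          match false
Accept reached after 11 steps.

11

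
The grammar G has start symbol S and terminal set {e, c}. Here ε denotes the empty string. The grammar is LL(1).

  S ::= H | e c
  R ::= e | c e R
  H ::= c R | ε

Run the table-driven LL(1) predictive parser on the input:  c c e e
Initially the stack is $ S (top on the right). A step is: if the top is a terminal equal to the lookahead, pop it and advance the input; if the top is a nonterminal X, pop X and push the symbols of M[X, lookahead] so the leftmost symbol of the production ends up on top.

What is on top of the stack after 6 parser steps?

step 1: stack=$ S  input=c c e e $  — expand S ::= H
step 2: stack=$ H  input=c c e e $  — expand H ::= c R
step 3: stack=$ R c  input=c c e e $  — match c
step 4: stack=$ R  input=c e e $  — expand R ::= c e R
step 5: stack=$ R e c  input=c e e $  — match c
step 6: stack=$ R e  input=e e $  — match e
Stack after step 6: $ R (top = R).

R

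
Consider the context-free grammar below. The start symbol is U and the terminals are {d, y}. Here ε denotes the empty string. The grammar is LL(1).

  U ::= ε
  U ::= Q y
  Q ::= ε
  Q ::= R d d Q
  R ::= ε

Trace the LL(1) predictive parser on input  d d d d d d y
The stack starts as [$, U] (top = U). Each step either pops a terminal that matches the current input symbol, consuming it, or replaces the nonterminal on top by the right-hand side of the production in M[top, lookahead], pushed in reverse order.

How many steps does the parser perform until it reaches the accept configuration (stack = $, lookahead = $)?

step 1: stack=$ U  input=d d d d d d y $  — expand U ::= Q y
step 2: stack=$ y Q  input=d d d d d d y $  — expand Q ::= R d d Q
step 3: stack=$ y Q d d R  input=d d d d d d y $  — expand R ::= ε
step 4: stack=$ y Q d d  input=d d d d d d y $  — match d
step 5: stack=$ y Q d  input=d d d d d y $  — match d
step 6: stack=$ y Q  input=d d d d y $  — expand Q ::= R d d Q
step 7: stack=$ y Q d d R  input=d d d d y $  — expand R ::= ε
step 8: stack=$ y Q d d  input=d d d d y $  — match d
step 9: stack=$ y Q d  input=d d d y $  — match d
step 10: stack=$ y Q  input=d d y $  — expand Q ::= R d d Q
step 11: stack=$ y Q d d R  input=d d y $  — expand R ::= ε
step 12: stack=$ y Q d d  input=d d y $  — match d
step 13: stack=$ y Q d  input=d y $  — match d
step 14: stack=$ y Q  input=y $  — expand Q ::= ε
step 15: stack=$ y  input=y $  — match y
Accept reached after 15 steps.

15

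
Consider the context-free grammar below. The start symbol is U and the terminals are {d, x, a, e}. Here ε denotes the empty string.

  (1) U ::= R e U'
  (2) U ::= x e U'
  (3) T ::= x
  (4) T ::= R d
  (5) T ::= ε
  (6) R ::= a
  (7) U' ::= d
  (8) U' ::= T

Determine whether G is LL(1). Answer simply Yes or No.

FIRST(U) = {a, x}
FIRST(T) = {ε, a, x}
FIRST(R) = {a}
FIRST(U') = {ε, a, d, x}
FOLLOW(U) = {$}
FOLLOW(T) = {$}
FOLLOW(R) = {d, e}
FOLLOW(U') = {$}
Each cell of M receives at most one production.

Yes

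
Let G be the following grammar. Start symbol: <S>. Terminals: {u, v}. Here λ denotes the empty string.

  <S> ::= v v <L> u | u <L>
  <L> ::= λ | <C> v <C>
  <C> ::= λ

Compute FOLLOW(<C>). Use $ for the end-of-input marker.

FIRST(<S>): from <S>::=v v <L> u we get {v}; from <S>::=u <L> we get {u}. So FIRST(<S>) = {u, v}.
FIRST(<C>): from <C>::=λ we get {λ}. So FIRST(<C>) = {λ}.
FIRST(<L>): from <L>::=λ we get {λ}; from <L>::=<C> v <C> we get {v}. So FIRST(<L>) = {λ, v}.
FOLLOW(<S>) includes $ since <S> is the start symbol.
FOLLOW(<S>): <S> appears on no right-hand side. Thus FOLLOW(<S>) = {$}.
FOLLOW(<L>): in <S>::=v v <L> u, <L> is followed by u with FIRST {u}; in <S>::=u <L>, the suffix after <L> is empty, so FOLLOW(<L>) ⊇ FOLLOW(<S>) = {$}. Thus FOLLOW(<L>) = {$, u}.
FOLLOW(<C>): in <L>::=<C> v <C> (occurrence 1), <C> is followed by v <C> with FIRST {v}; in <L>::=<C> v <C> (occurrence 2), the suffix after <C> is empty, so FOLLOW(<C>) ⊇ FOLLOW(<L>) = {$, u}. Thus FOLLOW(<C>) = {$, u, v}.

{$, u, v}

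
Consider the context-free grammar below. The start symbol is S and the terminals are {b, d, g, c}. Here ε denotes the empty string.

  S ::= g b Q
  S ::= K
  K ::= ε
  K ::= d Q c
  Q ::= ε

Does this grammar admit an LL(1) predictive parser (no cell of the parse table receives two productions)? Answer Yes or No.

FIRST(S) = {ε, d, g}
FIRST(K) = {ε, d}
FIRST(Q) = {ε}
FOLLOW(S) = {$}
FOLLOW(K) = {$}
FOLLOW(Q) = {$, c}
Each cell of M receives at most one production.

Yes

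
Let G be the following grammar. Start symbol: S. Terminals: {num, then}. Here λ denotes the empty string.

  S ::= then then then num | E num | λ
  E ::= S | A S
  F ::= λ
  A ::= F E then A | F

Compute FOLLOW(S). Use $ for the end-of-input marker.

{$, num, then}

FIRST(F): from F::=λ we get {λ}. So FIRST(F) = {λ}.
FIRST(S): from S::=then then then num we get {then}; from S::=E num we get {num, then}; from S::=λ we get {λ}. So FIRST(S) = {λ, num, then}.
FIRST(E): from E::=S we get {λ, num, then}; from E::=A S we get {λ, num, then}. So FIRST(E) = {λ, num, then}.
FIRST(A): from A::=F E then A we get {num, then}; from A::=F we get {λ}. So FIRST(A) = {λ, num, then}.
FOLLOW(S) includes $ since S is the start symbol.
FOLLOW(E): in S::=E num, E is followed by num with FIRST {num}; in A::=F E then A, E is followed by then A with FIRST {then}. Thus FOLLOW(E) = {num, then}.
FOLLOW(S): in E::=S, the suffix after S is empty, so FOLLOW(S) ⊇ FOLLOW(E) = {num, then}; in E::=A S, the suffix after S is empty, so FOLLOW(S) ⊇ FOLLOW(E) = {num, then}. Thus FOLLOW(S) = {$, num, then}.
FOLLOW(A): in E::=A S, A is followed by S with FIRST {λ, num, then}; in E::=A S, the suffix after A is nullable, so FOLLOW(A) ⊇ FOLLOW(E) = {num, then}; in A::=F E then A, the suffix after A is empty (adds nothing new). Thus FOLLOW(A) = {num, then}.
FOLLOW(F): in A::=F E then A, F is followed by E then A with FIRST {num, then}; in A::=F, the suffix after F is empty, so FOLLOW(F) ⊇ FOLLOW(A) = {num, then}. Thus FOLLOW(F) = {num, then}.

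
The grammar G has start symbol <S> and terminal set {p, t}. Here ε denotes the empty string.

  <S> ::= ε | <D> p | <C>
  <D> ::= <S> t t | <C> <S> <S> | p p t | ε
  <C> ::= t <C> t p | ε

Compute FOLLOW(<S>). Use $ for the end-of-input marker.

{$, p, t}

FIRST(<C>): from <C>::=t <C> t p we get {t}; from <C>::=ε we get {ε}. So FIRST(<C>) = {ε, t}.
FIRST(<S>): from <S>::=ε we get {ε}; from <S>::=<D> p we get {p, t}; from <S>::=<C> we get {ε, t}. So FIRST(<S>) = {ε, p, t}.
FIRST(<D>): from <D>::=<S> t t we get {p, t}; from <D>::=<C> <S> <S> we get {ε, p, t}; from <D>::=p p t we get {p}; from <D>::=ε we get {ε}. So FIRST(<D>) = {ε, p, t}.
FOLLOW(<S>) includes $ since <S> is the start symbol.
FOLLOW(<D>): in <S>::=<D> p, <D> is followed by p with FIRST {p}. Thus FOLLOW(<D>) = {p}.
FOLLOW(<S>): in <D>::=<S> t t, <S> is followed by t t with FIRST {t}; in <D>::=<C> <S> <S> (occurrence 1), <S> is followed by <S> with FIRST {ε, p, t}; in <D>::=<C> <S> <S> (occurrence 1), the suffix after <S> is nullable, so FOLLOW(<S>) ⊇ FOLLOW(<D>) = {p}; in <D>::=<C> <S> <S> (occurrence 2), the suffix after <S> is empty, so FOLLOW(<S>) ⊇ FOLLOW(<D>) = {p}. Thus FOLLOW(<S>) = {$, p, t}.
FOLLOW(<C>): in <S>::=<C>, the suffix after <C> is empty, so FOLLOW(<C>) ⊇ FOLLOW(<S>) = {$, p, t}; in <D>::=<C> <S> <S>, <C> is followed by <S> <S> with FIRST {ε, p, t}; in <D>::=<C> <S> <S>, the suffix after <C> is nullable, so FOLLOW(<C>) ⊇ FOLLOW(<D>) = {p}; in <C>::=t <C> t p, <C> is followed by t p with FIRST {t}. Thus FOLLOW(<C>) = {$, p, t}.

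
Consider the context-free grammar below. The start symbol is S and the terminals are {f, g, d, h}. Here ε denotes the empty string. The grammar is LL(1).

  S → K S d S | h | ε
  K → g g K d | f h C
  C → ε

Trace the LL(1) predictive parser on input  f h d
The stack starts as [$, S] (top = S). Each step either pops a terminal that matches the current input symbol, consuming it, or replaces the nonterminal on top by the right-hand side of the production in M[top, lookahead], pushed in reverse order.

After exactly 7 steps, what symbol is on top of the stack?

S

     Stack          Input    Action
  1  $ S            f h d $  expand S → K S d S
  2  $ S d S K      f h d $  expand K → f h C
  3  $ S d S C h f  f h d $  match f
  4  $ S d S C h    h d $    match h
  5  $ S d S C      d $      expand C → ε
  6  $ S d S        d $      expand S → ε
  7  $ S d          d $      match d
Stack after step 7: $ S (top = S).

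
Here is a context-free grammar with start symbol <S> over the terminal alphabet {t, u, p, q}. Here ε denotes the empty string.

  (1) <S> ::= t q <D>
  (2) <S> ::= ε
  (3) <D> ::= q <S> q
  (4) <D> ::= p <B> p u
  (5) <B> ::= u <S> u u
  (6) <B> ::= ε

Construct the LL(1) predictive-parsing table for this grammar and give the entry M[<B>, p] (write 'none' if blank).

<B> ::= ε

FIRST(<S>): from <S>::=t q <D> we get {t}; from <S>::=ε we get {ε}. So FIRST(<S>) = {ε, t}.
FIRST(<D>): from <D>::=q <S> q we get {q}; from <D>::=p <B> p u we get {p}. So FIRST(<D>) = {p, q}.
FIRST(<B>): from <B>::=u <S> u u we get {u}; from <B>::=ε we get {ε}. So FIRST(<B>) = {ε, u}.
FOLLOW(<S>) includes $ since <S> is the start symbol.
FOLLOW(<B>): in <D>::=p <B> p u, <B> is followed by p u with FIRST {p}. Thus FOLLOW(<B>) = {p}.
For <B> ::= u <S> u u: FIRST(u <S> u u) = {u}, so it goes in M[<B>, t] for t ∈ {u}.
For <B> ::= ε: FIRST(ε) = {ε}, so it goes in M[<B>, t] for t ∈ {}; since ε ∈ FIRST, also for every t ∈ FOLLOW(<B>) = {p}.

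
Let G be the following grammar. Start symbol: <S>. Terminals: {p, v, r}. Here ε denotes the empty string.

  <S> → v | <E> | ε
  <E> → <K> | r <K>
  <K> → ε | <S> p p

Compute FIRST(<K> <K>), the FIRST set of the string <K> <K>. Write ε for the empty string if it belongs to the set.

FIRST(<S>) = {ε, p, r, v}  (via <E>)
FIRST(<K>) = {ε, p, r, v}  (via <S> p p)
FIRST(<E>) = {ε, p, r, v}  (via <K>)
FIRST(<K> <K>): take FIRST of each symbol in turn, carrying on past any symbol whose FIRST contains ε; result {ε, p, r, v}.

{ε, p, r, v}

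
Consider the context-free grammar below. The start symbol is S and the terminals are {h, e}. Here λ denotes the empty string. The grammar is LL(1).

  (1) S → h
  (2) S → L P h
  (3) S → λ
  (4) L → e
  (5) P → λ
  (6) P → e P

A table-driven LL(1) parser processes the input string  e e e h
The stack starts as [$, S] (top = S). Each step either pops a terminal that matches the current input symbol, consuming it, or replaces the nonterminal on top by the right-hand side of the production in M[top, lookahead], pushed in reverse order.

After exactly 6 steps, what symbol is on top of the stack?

step 1: stack=$ S  input=e e e h $  — expand S → L P h
step 2: stack=$ h P L  input=e e e h $  — expand L → e
step 3: stack=$ h P e  input=e e e h $  — match e
step 4: stack=$ h P  input=e e h $  — expand P → e P
step 5: stack=$ h P e  input=e e h $  — match e
step 6: stack=$ h P  input=e h $  — expand P → e P
Stack after step 6: $ h P e (top = e).

e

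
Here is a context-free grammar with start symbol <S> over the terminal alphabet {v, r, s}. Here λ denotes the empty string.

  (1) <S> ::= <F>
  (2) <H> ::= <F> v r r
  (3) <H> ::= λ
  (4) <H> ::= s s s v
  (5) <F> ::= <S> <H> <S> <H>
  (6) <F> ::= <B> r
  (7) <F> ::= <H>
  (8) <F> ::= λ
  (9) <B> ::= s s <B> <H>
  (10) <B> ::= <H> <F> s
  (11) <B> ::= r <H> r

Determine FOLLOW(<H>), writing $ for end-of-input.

FIRST(<S>) = {λ, r, s, v}  (via <F>)
FIRST(<H>) = {λ, r, s, v}  (via <F> v r r)
FIRST(<F>) = {λ, r, s, v}  (via <S> <H> <S> <H>, <B> r, <H>)
FIRST(<B>) = {r, s, v}  (via <H> <F> s)
FOLLOW(<S>) includes $ since <S> is the start symbol.
FOLLOW(<B>): in <F>::=<B> r, <B> is followed by r with FIRST {r}; in <B>::=s s <B> <H>, <B> is followed by <H> with FIRST {λ, r, s, v}; in <B>::=s s <B> <H>, the suffix after <B> is nullable (adds nothing new). Thus FOLLOW(<B>) = {r, s, v}.
FOLLOW(<S>): in <F>::=<S> <H> <S> <H> (occurrence 1), <S> is followed by <H> <S> <H> with FIRST {λ, r, s, v}; in <F>::=<S> <H> <S> <H> (occurrence 1), the suffix after <S> is nullable, so FOLLOW(<S>) ⊇ FOLLOW(<F>) = {$, r, s, v}; in <F>::=<S> <H> <S> <H> (occurrence 2), <S> is followed by <H> with FIRST {λ, r, s, v}; in <F>::=<S> <H> <S> <H> (occurrence 2), the suffix after <S> is nullable, so FOLLOW(<S>) ⊇ FOLLOW(<F>) = {$, r, s, v}. Thus FOLLOW(<S>) = {$, r, s, v}.
FOLLOW(<F>): in <S>::=<F>, the suffix after <F> is empty, so FOLLOW(<F>) ⊇ FOLLOW(<S>) = {$, r, s, v}; in <H>::=<F> v r r, <F> is followed by v r r with FIRST {v}; in <B>::=<H> <F> s, <F> is followed by s with FIRST {s}. Thus FOLLOW(<F>) = {$, r, s, v}.
FOLLOW(<H>): in <F>::=<S> <H> <S> <H> (occurrence 1), <H> is followed by <S> <H> with FIRST {λ, r, s, v}; in <F>::=<S> <H> <S> <H> (occurrence 1), the suffix after <H> is nullable, so FOLLOW(<H>) ⊇ FOLLOW(<F>) = {$, r, s, v}; in <F>::=<S> <H> <S> <H> (occurrence 2), the suffix after <H> is empty, so FOLLOW(<H>) ⊇ FOLLOW(<F>) = {$, r, s, v}; in <F>::=<H>, the suffix after <H> is empty, so FOLLOW(<H>) ⊇ FOLLOW(<F>) = {$, r, s, v}; in <B>::=s s <B> <H>, the suffix after <H> is empty, so FOLLOW(<H>) ⊇ FOLLOW(<B>) = {r, s, v}; in <B>::=<H> <F> s, <H> is followed by <F> s with FIRST {r, s, v}; in <B>::=r <H> r, <H> is followed by r with FIRST {r}. Thus FOLLOW(<H>) = {$, r, s, v}.

{$, r, s, v}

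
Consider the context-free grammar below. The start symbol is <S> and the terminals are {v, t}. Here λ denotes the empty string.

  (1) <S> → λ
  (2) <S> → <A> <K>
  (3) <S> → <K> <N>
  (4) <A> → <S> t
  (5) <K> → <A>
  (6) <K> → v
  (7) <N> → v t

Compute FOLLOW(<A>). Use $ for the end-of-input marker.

FIRST(<N>): from <N>→v t we get {v}. So FIRST(<N>) = {v}.
FIRST(<S>): from <S>→λ we get {λ}; from <S>→<A> <K> we get {t, v}; from <S>→<K> <N> we get {t, v}. So FIRST(<S>) = {λ, t, v}.
FIRST(<A>): from <A>→<S> t we get {t, v}. So FIRST(<A>) = {t, v}.
FIRST(<K>): from <K>→<A> we get {t, v}; from <K>→v we get {v}. So FIRST(<K>) = {t, v}.
FOLLOW(<S>) includes $ since <S> is the start symbol.
FOLLOW(<S>): in <A>→<S> t, <S> is followed by t with FIRST {t}. Thus FOLLOW(<S>) = {$, t}.
FOLLOW(<K>): in <S>→<A> <K>, the suffix after <K> is empty, so FOLLOW(<K>) ⊇ FOLLOW(<S>) = {$, t}; in <S>→<K> <N>, <K> is followed by <N> with FIRST {v}. Thus FOLLOW(<K>) = {$, t, v}.
FOLLOW(<A>): in <S>→<A> <K>, <A> is followed by <K> with FIRST {t, v}; in <K>→<A>, the suffix after <A> is empty, so FOLLOW(<A>) ⊇ FOLLOW(<K>) = {$, t, v}. Thus FOLLOW(<A>) = {$, t, v}.
FOLLOW(<N>): in <S>→<K> <N>, the suffix after <N> is empty, so FOLLOW(<N>) ⊇ FOLLOW(<S>) = {$, t}. Thus FOLLOW(<N>) = {$, t}.

{$, t, v}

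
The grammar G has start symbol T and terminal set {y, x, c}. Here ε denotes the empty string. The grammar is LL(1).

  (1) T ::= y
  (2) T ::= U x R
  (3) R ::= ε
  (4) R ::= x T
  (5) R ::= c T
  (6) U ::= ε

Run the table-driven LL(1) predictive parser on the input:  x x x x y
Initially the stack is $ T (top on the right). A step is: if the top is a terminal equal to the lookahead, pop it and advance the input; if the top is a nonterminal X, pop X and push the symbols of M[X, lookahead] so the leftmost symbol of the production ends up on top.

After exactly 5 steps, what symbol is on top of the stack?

step 1: stack=$ T  input=x x x x y $  — expand T ::= U x R
step 2: stack=$ R x U  input=x x x x y $  — expand U ::= ε
step 3: stack=$ R x  input=x x x x y $  — match x
step 4: stack=$ R  input=x x x y $  — expand R ::= x T
step 5: stack=$ T x  input=x x x y $  — match x
Stack after step 5: $ T (top = T).

T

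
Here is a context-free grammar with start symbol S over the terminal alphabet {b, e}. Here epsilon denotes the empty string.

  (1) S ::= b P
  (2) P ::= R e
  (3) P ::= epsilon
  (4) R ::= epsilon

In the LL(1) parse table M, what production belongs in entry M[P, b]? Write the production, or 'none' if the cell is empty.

none

FIRST(S): from S::=b P we get {b}. So FIRST(S) = {b}.
FIRST(R): from R::=epsilon we get {epsilon}. So FIRST(R) = {epsilon}.
FIRST(P): from P::=R e we get {e}; from P::=epsilon we get {epsilon}. So FIRST(P) = {epsilon, e}.
FOLLOW(S) includes $ since S is the start symbol.
FOLLOW(S): S appears on no right-hand side. Thus FOLLOW(S) = {$}.
FOLLOW(P): in S::=b P, the suffix after P is empty, so FOLLOW(P) ⊇ FOLLOW(S) = {$}. Thus FOLLOW(P) = {$}.
For P ::= R e: FIRST(R e) = {e}, so it goes in M[P, t] for t ∈ {e}.
For P ::= epsilon: FIRST(epsilon) = {epsilon}, so it goes in M[P, t] for t ∈ {}; since epsilon ∈ FIRST, also for every t ∈ FOLLOW(P) = {$}.
None of these place a production in M[P, b].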